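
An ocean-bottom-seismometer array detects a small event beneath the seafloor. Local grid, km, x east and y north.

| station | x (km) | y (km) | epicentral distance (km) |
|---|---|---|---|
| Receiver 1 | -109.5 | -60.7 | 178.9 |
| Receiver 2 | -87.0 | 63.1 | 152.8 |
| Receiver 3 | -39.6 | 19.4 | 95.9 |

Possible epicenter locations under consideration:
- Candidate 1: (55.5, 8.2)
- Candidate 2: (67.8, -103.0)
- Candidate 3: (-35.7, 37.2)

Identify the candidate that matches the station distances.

For each candidate, compare |candidate − station| to the reported distance:
Candidate 1: residuals Receiver 1 0.1, Receiver 2 0.1, Receiver 3 0.1 → max 0.1 km
Candidate 2: residuals Receiver 1 3.4, Receiver 2 74.3, Receiver 3 66.9 → max 74.3 km
Candidate 3: residuals Receiver 1 56.3, Receiver 2 95.3, Receiver 3 77.7 → max 95.3 km
Only Candidate 1 has all residuals ≈ 0.

Candidate 1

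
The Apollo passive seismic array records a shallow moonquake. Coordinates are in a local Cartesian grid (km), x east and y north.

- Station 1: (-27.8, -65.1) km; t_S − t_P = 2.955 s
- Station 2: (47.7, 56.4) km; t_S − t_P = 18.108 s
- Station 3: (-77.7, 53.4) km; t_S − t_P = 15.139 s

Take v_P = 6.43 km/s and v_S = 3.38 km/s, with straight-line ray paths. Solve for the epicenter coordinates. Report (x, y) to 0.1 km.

-32.6 km east, -44.6 km north

Distance from S−P lag: d = Δt · v_P v_S / (v_P − v_S) = Δt · (6.43·3.38)/(6.43−3.38) ≈ 7.1257·Δt.
So d_Station 1 = 21.06, d_Station 2 = 129.03, d_Station 3 = 107.88 km.
Circle about each station: (x + 27.8)² + (y + 65.1)² = 21.06²; (x − 47.7)² + (y − 56.4)² = 129.03²; (x + 77.7)² + (y − 53.4)² = 107.88².
Subtracting the Station 1 equation from the Station 2 and Station 3 equations removes the quadratic terms:
151.0 x + 243.0 y = -15759.82
-99.8 x + 237.0 y = -7316.57
Solving the 2×2 system: x ≈ -32.6, y ≈ -44.6 km.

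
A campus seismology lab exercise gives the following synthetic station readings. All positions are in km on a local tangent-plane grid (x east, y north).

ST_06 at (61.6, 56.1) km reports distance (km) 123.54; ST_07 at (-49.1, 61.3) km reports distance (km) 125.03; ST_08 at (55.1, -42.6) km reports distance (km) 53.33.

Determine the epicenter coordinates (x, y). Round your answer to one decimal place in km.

(2.7, -52.5)

Circle about each station: (x − 61.6)² + (y − 56.1)² = 123.54²; (x + 49.1)² + (y − 61.3)² = 125.03²; (x − 55.1)² + (y + 42.6)² = 53.33².
Subtracting pairs of circle equations eliminates x²+y² and gives linear equations (the radical axes):
-221.4 x + 10.4 y = -1143.64
-13.0 x − 197.4 y = 10327.04
Solving the 2×2 system: x ≈ 2.7, y ≈ -52.5 km.
Check against ST_06 (with the unrounded x, y): √((x − 61.6)²+(y − 56.1)²) = 123.54 ≈ 123.54 km. ✓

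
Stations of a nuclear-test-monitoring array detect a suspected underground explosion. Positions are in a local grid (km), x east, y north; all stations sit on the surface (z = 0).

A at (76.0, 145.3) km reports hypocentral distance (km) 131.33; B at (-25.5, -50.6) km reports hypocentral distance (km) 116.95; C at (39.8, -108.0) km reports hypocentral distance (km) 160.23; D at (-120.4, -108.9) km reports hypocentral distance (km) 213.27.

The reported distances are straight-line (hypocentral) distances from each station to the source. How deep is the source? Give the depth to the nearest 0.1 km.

Each station gives a sphere (x−x_i)² + (y−y_i)² + z² = d_i² (stations at z=0).
Subtracting the A sphere from B and C: z² cancels, leaving linear equations in x and y:
-203.0 x − 391.8 y = -20107.21
-72.4 x − 506.6 y = -22066.13
Solving: x ≈ 20.689, y ≈ 40.601 km (keep extra digits for the depth step; rounded: 20.7, 40.6).
Then from the A sphere: z² = 131.33² − (x − 76.0)² − (y − 145.3)² with x = 20.689, y = 40.601, so z ≈ 56.801 ≈ 56.8 km.

z ≈ 56.8 km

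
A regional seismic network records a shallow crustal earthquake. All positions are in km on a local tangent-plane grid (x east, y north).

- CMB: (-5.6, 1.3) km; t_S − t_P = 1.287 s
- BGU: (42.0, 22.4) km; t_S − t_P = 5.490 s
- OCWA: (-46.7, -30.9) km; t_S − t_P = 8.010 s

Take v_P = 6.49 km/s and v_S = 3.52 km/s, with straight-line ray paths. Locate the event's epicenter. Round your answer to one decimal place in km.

Distance from S−P lag: d = Δt · v_P v_S / (v_P − v_S) = Δt · (6.49·3.52)/(6.49−3.52) ≈ 7.6919·Δt.
So d_CMB = 9.90, d_BGU = 42.23, d_OCWA = 61.61 km.
Circle about each station: (x + 5.6)² + (y − 1.3)² = 9.90²; (x − 42.0)² + (y − 22.4)² = 42.23²; (x + 46.7)² + (y + 30.9)² = 61.61².
Subtracting the CMB equation from the BGU and OCWA equations removes the quadratic terms:
95.2 x + 42.2 y = 547.35
-82.2 x − 64.4 y = -595.13
Solving the 2×2 system: x ≈ 3.8, y ≈ 4.4 km.
Check against CMB (with the unrounded x, y): √((x + 5.6)²+(y − 1.3)²) = 9.90 ≈ 9.90 km. ✓

3.8 km east, 4.4 km north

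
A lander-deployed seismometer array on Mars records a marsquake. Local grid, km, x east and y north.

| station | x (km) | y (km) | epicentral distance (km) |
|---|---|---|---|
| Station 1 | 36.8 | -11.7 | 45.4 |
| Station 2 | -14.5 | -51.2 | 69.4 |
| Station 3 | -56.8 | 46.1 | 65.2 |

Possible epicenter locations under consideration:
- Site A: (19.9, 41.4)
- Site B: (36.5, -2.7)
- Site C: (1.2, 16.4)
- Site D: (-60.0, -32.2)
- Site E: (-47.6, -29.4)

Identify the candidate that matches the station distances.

For each candidate, compare |candidate − station| to the reported distance:
Site A: residuals Station 1 10.3, Station 2 29.4, Station 3 11.6 → max 29.4 km
Site B: residuals Station 1 36.4, Station 2 1.0, Station 3 40.1 → max 40.1 km
Site C: residuals Station 1 0.0, Station 2 0.0, Station 3 0.0 → max 0.0 km
Site D: residuals Station 1 53.5, Station 2 20.1, Station 3 13.2 → max 53.5 km
Site E: residuals Station 1 40.8, Station 2 29.8, Station 3 10.9 → max 40.8 km
Only Site C has all residuals ≈ 0.

Site C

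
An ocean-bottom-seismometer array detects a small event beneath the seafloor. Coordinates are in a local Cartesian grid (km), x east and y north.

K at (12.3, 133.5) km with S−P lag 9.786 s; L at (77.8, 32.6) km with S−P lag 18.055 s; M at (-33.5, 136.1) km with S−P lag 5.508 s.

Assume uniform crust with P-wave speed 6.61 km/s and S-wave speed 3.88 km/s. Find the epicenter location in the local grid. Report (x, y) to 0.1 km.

Distance from S−P lag: d = Δt · v_P v_S / (v_P − v_S) = Δt · (6.61·3.88)/(6.61−3.88) ≈ 9.3944·Δt.
So d_K = 91.93, d_L = 169.62, d_M = 51.74 km.
Circle about each station: (x − 12.3)² + (y − 133.5)² = 91.93²; (x − 77.8)² + (y − 32.6)² = 169.62²; (x + 33.5)² + (y − 136.1)² = 51.74².
Subtracting the K equation from the L and M equations removes the quadratic terms:
131.0 x − 201.8 y = -31177.76
-91.6 x + 5.2 y = 7446.02
Solving the 2×2 system: x ≈ -75.3, y ≈ 105.6 km.

(-75.3, 105.6)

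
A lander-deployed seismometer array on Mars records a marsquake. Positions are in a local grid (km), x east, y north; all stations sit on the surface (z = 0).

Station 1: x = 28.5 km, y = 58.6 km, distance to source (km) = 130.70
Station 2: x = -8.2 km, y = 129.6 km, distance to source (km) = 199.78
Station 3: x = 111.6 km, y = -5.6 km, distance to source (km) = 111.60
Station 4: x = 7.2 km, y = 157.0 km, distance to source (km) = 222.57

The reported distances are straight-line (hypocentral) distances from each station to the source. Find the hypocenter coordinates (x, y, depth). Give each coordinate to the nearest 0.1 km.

Each station gives a sphere (x−x_i)² + (y−y_i)² + z² = d_i² (stations at z=0).
Subtracting the Station 1 sphere from Station 2 and Station 3: z² cancels, leaving linear equations in x and y:
-73.4 x + 142.0 y = -10212.37
166.2 x − 128.4 y = 12867.64
Solving: x ≈ 36.395, y ≈ -53.105 km (keep extra digits for the depth step; rounded: 36.4, -53.1).
Then from the Station 1 sphere: z² = 130.70² − (x − 28.5)² − (y − 58.6)² with x = 36.395, y = -53.105, so z ≈ 67.395 ≈ 67.4 km.
Check against Station 4 (with the unrounded solution): distance 222.57 ≈ 222.57 km. ✓

x ≈ 36.4 km, y ≈ -53.1 km, depth ≈ 67.4 km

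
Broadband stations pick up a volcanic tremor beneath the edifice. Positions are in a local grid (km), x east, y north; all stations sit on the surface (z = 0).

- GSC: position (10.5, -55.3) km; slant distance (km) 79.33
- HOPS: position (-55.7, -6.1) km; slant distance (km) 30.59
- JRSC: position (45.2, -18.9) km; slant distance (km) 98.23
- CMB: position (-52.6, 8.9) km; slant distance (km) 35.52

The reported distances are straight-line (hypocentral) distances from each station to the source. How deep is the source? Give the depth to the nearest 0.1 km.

Each station gives a sphere (x−x_i)² + (y−y_i)² + z² = d_i² (stations at z=0).
Subtracting the GSC sphere from HOPS and JRSC: z² cancels, leaving linear equations in x and y:
-132.4 x + 98.4 y = 5328.86
69.4 x + 72.8 y = -4123.97
Solving: x ≈ -48.200, y ≈ -10.699 km (keep extra digits for the depth step; rounded: -48.2, -10.7).
Then from the GSC sphere: z² = 79.33² − (x − 10.5)² − (y + 55.3)² with x = -48.200, y = -10.699, so z ≈ 29.297 ≈ 29.3 km.
Check against CMB (with the unrounded solution): distance 35.52 ≈ 35.52 km. ✓

depth ≈ 29.3 km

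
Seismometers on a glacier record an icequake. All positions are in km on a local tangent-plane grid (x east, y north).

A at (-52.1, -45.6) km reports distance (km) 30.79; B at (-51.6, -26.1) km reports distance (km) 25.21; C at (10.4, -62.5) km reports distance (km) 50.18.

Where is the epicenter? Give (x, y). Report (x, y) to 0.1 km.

-26.5 km east, -28.5 km north

Circle about each station: (x + 52.1)² + (y + 45.6)² = 30.79²; (x + 51.6)² + (y + 26.1)² = 25.21²; (x − 10.4)² + (y + 62.5)² = 50.18².
Subtracting the A equation from the B and C equations removes the quadratic terms:
1.0 x + 39.0 y = -1137.52
125.0 x − 33.8 y = -2349.37
Solving the 2×2 system: x ≈ -26.5, y ≈ -28.5 km.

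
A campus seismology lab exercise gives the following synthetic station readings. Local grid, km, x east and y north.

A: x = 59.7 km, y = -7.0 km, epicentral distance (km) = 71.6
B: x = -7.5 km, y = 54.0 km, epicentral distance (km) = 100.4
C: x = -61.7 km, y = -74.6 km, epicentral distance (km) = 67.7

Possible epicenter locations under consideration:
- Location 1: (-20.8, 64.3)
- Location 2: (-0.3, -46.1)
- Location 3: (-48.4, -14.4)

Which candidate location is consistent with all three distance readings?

Location 2

For each candidate, compare |candidate − station| to the reported distance:
Location 1: residuals A 35.9, B 83.6, C 77.1 → max 83.6 km
Location 2: residuals A 0.0, B 0.0, C 0.0 → max 0.0 km
Location 3: residuals A 36.8, B 20.7, C 6.0 → max 36.8 km
Only Location 2 has all residuals ≈ 0.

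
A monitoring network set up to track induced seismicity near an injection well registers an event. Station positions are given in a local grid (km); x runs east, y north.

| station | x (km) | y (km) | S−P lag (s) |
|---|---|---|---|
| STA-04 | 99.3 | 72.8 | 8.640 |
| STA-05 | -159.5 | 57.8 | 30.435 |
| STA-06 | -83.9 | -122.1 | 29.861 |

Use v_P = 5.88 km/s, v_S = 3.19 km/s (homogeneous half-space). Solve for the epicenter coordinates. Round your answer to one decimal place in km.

Distance from S−P lag: d = Δt · v_P v_S / (v_P − v_S) = Δt · (5.88·3.19)/(5.88−3.19) ≈ 6.9729·Δt.
So d_STA-04 = 60.25, d_STA-05 = 212.22, d_STA-06 = 208.22 km.
Circle about each station: (x − 99.3)² + (y − 72.8)² = 60.25²; (x + 159.5)² + (y − 57.8)² = 212.22²; (x + 83.9)² + (y + 122.1)² = 208.22².
Subtracting the STA-04 equation from the STA-05 and STA-06 equations removes the quadratic terms:
-517.6 x − 30.0 y = -27786.51
-366.4 x − 389.8 y = -32938.22
Solving the 2×2 system: x ≈ 51.6, y ≈ 36.0 km.
Check against STA-04 (with the unrounded x, y): √((x − 99.3)²+(y − 72.8)²) = 60.25 ≈ 60.25 km. ✓

51.6 km east, 36.0 km north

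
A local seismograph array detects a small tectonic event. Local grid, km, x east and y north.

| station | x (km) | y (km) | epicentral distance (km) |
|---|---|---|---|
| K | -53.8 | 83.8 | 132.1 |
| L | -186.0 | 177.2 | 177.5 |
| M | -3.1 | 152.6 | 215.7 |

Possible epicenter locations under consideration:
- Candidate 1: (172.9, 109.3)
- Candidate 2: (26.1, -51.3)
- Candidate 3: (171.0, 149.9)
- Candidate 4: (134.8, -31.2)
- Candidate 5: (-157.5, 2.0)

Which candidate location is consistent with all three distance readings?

Candidate 5

For each candidate, compare |candidate − station| to the reported distance:
Candidate 1: residuals K 96.0, L 187.8, M 34.5 → max 187.8 km
Candidate 2: residuals K 24.9, L 134.3, M 9.7 → max 134.3 km
Candidate 3: residuals K 102.2, L 180.5, M 41.6 → max 180.5 km
Candidate 4: residuals K 88.8, L 205.0, M 14.1 → max 205.0 km
Candidate 5: residuals K 0.0, L 0.0, M 0.0 → max 0.0 km
Only Candidate 5 has all residuals ≈ 0.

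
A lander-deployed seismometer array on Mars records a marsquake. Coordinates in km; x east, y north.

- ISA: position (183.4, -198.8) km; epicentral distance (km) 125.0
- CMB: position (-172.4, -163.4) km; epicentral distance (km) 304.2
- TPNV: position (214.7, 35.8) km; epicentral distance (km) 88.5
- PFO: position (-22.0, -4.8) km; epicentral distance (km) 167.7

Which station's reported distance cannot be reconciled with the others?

Solve using three stations at a time. Using ISA, CMB, PFO (subtract circle equations pairwise → linear system) gives (x, y) ≈ (122.7, -89.6).
Distances from that point to each station vs reported:
  ISA: calculated 125.0 vs reported 125.0 → residual 0.0 km
  CMB: calculated 304.2 vs reported 304.2 → residual 0.0 km
  TPNV: calculated 155.5 vs reported 88.5 → residual 67.0 km
  PFO: calculated 167.7 vs reported 167.7 → residual 0.0 km
ISA, CMB, PFO are mutually consistent (residuals ≈ 0); TPNV is off by 67.0 km.

TPNV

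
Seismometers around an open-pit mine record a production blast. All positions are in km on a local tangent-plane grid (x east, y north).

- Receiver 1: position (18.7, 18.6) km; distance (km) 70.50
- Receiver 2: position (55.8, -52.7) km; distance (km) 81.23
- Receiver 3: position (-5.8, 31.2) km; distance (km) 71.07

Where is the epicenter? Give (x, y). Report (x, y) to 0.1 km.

Circle about each station: (x − 18.7)² + (y − 18.6)² = 70.50²; (x − 55.8)² + (y + 52.7)² = 81.23²; (x + 5.8)² + (y − 31.2)² = 71.07².
Subtracting pairs of circle equations eliminates x²+y² and gives linear equations (the radical axes):
74.2 x − 142.6 y = 3567.22
-49.0 x + 25.2 y = 230.74
Solving the 2×2 system: x ≈ -24.0, y ≈ -37.5 km.

x ≈ -24.0 km, y ≈ -37.5 km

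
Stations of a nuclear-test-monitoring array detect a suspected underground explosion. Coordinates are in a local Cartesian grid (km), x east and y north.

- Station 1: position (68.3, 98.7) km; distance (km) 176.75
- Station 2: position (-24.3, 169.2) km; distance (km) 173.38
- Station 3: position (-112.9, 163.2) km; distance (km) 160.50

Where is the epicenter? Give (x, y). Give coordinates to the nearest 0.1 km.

(-82.0, 5.7)

Circle about each station: (x − 68.3)² + (y − 98.7)² = 176.75²; (x + 24.3)² + (y − 169.2)² = 173.38²; (x + 112.9)² + (y − 163.2)² = 160.50².
Subtracting pairs of circle equations eliminates x²+y² and gives linear equations (the radical axes):
-185.2 x + 141.0 y = 15992.49
-362.4 x + 129.0 y = 30454.38
Solving the 2×2 system: x ≈ -82.0, y ≈ 5.7 km.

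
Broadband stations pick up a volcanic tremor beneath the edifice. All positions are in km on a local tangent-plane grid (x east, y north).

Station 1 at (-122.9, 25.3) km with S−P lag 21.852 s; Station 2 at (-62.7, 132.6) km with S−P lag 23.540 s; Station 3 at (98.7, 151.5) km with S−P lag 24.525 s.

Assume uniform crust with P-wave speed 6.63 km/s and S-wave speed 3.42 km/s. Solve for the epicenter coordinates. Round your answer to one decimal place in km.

28.1 km east, -6.7 km north

Distance from S−P lag: d = Δt · v_P v_S / (v_P − v_S) = Δt · (6.63·3.42)/(6.63−3.42) ≈ 7.0637·Δt.
So d_Station 1 = 154.36, d_Station 2 = 166.28, d_Station 3 = 173.24 km.
Circle about each station: (x + 122.9)² + (y − 25.3)² = 154.36²; (x + 62.7)² + (y − 132.6)² = 166.28²; (x − 98.7)² + (y − 151.5)² = 173.24².
Subtracting the Station 1 equation from the Station 2 and Station 3 equations removes the quadratic terms:
120.4 x + 214.6 y = 1947.52
443.2 x + 252.4 y = 10764.35
Solving the 2×2 system: x ≈ 28.1, y ≈ -6.7 km.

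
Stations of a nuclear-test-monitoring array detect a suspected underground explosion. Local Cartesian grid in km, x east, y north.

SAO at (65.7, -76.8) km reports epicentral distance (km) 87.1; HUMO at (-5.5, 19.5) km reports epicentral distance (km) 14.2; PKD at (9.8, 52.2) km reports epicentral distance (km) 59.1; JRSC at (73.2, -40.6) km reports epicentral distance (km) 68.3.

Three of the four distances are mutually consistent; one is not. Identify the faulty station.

Solve using three stations at a time. Using SAO, PKD, JRSC (subtract circle equations pairwise → linear system) gives (x, y) ≈ (13.8, -6.8).
Distances from that point to each station vs reported:
  SAO: calculated 87.1 vs reported 87.1 → residual 0.0 km
  HUMO: calculated 32.6 vs reported 14.2 → residual 18.4 km
  PKD: calculated 59.2 vs reported 59.1 → residual 0.1 km
  JRSC: calculated 68.3 vs reported 68.3 → residual 0.0 km
SAO, PKD, JRSC are mutually consistent (residuals ≈ 0); HUMO is off by 18.4 km.

HUMO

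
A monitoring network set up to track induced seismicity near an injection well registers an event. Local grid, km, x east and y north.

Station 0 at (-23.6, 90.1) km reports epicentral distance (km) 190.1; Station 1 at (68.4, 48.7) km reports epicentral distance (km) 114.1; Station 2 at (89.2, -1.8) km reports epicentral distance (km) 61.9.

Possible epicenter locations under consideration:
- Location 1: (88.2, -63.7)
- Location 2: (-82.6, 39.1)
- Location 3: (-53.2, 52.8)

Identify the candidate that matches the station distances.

For each candidate, compare |candidate − station| to the reported distance:
Location 1: residuals Station 0 0.0, Station 1 0.0, Station 2 0.0 → max 0.0 km
Location 2: residuals Station 0 112.1, Station 1 37.2, Station 2 114.7 → max 114.7 km
Location 3: residuals Station 0 142.5, Station 1 7.6, Station 2 90.6 → max 142.5 km
Only Location 1 has all residuals ≈ 0.

Location 1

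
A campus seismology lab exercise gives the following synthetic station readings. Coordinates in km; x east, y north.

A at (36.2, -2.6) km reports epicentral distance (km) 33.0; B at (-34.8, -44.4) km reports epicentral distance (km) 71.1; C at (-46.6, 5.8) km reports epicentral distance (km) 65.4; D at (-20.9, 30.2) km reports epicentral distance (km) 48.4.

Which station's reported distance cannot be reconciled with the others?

Solve using three stations at a time. Using B, C, D (subtract circle equations pairwise → linear system) gives (x, y) ≈ (18.7, 2.4).
Distances from that point to each station vs reported:
  A: calculated 18.2 vs reported 33.0 → residual 14.8 km
  B: calculated 71.1 vs reported 71.1 → residual 0.0 km
  C: calculated 65.4 vs reported 65.4 → residual 0.0 km
  D: calculated 48.4 vs reported 48.4 → residual 0.0 km
B, C, D are mutually consistent (residuals ≈ 0); A is off by 14.8 km.

A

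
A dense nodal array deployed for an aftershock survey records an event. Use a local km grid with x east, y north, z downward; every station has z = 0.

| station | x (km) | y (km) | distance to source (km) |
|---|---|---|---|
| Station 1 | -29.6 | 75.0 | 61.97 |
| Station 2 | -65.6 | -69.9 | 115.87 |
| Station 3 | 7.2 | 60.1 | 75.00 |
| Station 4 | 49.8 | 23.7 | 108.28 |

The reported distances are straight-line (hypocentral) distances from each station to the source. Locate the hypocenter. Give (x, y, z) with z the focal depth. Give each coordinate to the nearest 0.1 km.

(-48.3, 35.8, 44.2)

Each station gives a sphere (x−x_i)² + (y−y_i)² + z² = d_i² (stations at z=0).
Subtracting the Station 1 sphere from Station 2 and Station 3: z² cancels, leaving linear equations in x and y:
-72.0 x − 289.8 y = -6897.37
73.6 x − 29.8 y = -4622.03
Solving: x ≈ -48.304, y ≈ 35.801 km (keep extra digits for the depth step; rounded: -48.3, 35.8).
Then from the Station 1 sphere: z² = 61.97² − (x + 29.6)² − (y − 75.0)² with x = -48.304, y = 35.801, so z ≈ 44.203 ≈ 44.2 km.
Check against Station 4 (with the unrounded solution): distance 108.28 ≈ 108.28 km. ✓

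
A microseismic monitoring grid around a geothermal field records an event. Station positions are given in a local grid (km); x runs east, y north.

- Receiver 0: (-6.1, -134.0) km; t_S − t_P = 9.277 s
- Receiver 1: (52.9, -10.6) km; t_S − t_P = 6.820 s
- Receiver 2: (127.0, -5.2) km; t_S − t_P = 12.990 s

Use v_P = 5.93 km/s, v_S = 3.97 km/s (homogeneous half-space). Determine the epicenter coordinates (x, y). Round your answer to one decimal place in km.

Distance from S−P lag: d = Δt · v_P v_S / (v_P − v_S) = Δt · (5.93·3.97)/(5.93−3.97) ≈ 12.0113·Δt.
So d_Receiver 0 = 111.43, d_Receiver 1 = 81.92, d_Receiver 2 = 156.03 km.
Circle about each station: (x + 6.1)² + (y + 134.0)² = 111.43²; (x − 52.9)² + (y + 10.6)² = 81.92²; (x − 127.0)² + (y + 5.2)² = 156.03².
Subtracting the Receiver 0 equation from the Receiver 1 and Receiver 2 equations removes the quadratic terms:
118.0 x + 246.8 y = -9376.68
266.2 x + 257.6 y = -13765.89
Solving the 2×2 system: x ≈ -27.8, y ≈ -24.7 km.

(-27.8, -24.7)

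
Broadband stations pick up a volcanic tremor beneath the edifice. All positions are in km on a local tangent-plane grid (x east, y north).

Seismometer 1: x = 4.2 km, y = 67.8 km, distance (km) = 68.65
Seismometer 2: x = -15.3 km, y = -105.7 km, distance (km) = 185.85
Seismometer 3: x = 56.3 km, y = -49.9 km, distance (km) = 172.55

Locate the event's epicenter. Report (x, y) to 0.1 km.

Circle about each station: (x − 4.2)² + (y − 67.8)² = 68.65²; (x + 15.3)² + (y + 105.7)² = 185.85²; (x − 56.3)² + (y + 49.9)² = 172.55².
Subtracting pairs of circle equations eliminates x²+y² and gives linear equations (the radical axes):
-39.0 x − 347.0 y = -23035.30
104.2 x − 235.4 y = -24015.46
Solving the 2×2 system: x ≈ -64.2, y ≈ 73.6 km.

(-64.2, 73.6)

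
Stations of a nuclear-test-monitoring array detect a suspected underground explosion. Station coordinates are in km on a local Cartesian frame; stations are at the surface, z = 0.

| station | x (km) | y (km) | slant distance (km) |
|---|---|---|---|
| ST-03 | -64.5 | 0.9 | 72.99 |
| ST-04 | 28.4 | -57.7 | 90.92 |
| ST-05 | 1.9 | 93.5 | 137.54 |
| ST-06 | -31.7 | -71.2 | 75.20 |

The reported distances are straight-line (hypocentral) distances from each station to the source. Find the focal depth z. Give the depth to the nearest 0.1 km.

z ≈ 59.8 km

Each station gives a sphere (x−x_i)² + (y−y_i)² + z² = d_i² (stations at z=0).
Subtracting the ST-03 sphere from ST-04 and ST-05: z² cancels, leaving linear equations in x and y:
185.8 x − 117.2 y = -2964.12
132.8 x + 185.2 y = -9004.91
Solving: x ≈ -32.103, y ≈ -25.603 km (keep extra digits for the depth step; rounded: -32.1, -25.6).
Then from the ST-03 sphere: z² = 72.99² − (x + 64.5)² − (y − 0.9)² with x = -32.103, y = -25.603, so z ≈ 59.796 ≈ 59.8 km.
Check against ST-06 (with the unrounded solution): distance 75.20 ≈ 75.20 km. ✓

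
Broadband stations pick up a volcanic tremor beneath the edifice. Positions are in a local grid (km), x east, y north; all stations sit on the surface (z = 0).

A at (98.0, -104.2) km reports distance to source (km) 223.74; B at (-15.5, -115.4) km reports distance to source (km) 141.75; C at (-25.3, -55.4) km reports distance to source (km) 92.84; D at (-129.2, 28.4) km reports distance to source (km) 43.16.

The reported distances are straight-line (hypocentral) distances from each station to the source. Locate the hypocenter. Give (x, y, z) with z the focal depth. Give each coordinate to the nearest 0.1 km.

(-101.3, -3.0, 9.9)

Each station gives a sphere (x−x_i)² + (y−y_i)² + z² = d_i² (stations at z=0).
Subtracting the A sphere from B and C: z² cancels, leaving linear equations in x and y:
-227.0 x − 22.4 y = 23062.30
-246.6 x + 97.6 y = 24687.93
Solving: x ≈ -101.300, y ≈ -2.999 km (keep extra digits for the depth step; rounded: -101.3, -3.0).
Then from the A sphere: z² = 223.74² − (x − 98.0)² − (y + 104.2)² with x = -101.300, y = -2.999, so z ≈ 9.872 ≈ 9.9 km.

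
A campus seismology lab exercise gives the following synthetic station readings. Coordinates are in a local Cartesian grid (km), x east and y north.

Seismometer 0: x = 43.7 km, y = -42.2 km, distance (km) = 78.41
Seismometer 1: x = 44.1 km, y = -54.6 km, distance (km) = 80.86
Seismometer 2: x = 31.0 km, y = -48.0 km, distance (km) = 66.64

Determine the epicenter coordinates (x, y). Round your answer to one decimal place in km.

x ≈ -34.4 km, y ≈ -35.2 km

Circle about each station: (x − 43.7)² + (y + 42.2)² = 78.41²; (x − 44.1)² + (y + 54.6)² = 80.86²; (x − 31.0)² + (y + 48.0)² = 66.64².
Subtracting the Seismometer 0 equation from the Seismometer 1 and Seismometer 2 equations removes the quadratic terms:
0.8 x − 24.8 y = 845.23
-25.4 x − 11.6 y = 1281.71
Solving the 2×2 system: x ≈ -34.4, y ≈ -35.2 km.
Check against Seismometer 0 (with the unrounded x, y): √((x − 43.7)²+(y + 42.2)²) = 78.40 ≈ 78.41 km. ✓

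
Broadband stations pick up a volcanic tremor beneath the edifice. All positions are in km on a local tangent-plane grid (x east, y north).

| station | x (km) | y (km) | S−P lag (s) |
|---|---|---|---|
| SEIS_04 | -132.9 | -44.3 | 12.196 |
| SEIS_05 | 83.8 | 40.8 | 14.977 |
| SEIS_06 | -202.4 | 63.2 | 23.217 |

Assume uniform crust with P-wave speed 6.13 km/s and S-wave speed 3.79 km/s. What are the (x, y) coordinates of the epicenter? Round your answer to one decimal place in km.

x ≈ -14.7 km, y ≈ -70.6 km

Distance from S−P lag: d = Δt · v_P v_S / (v_P − v_S) = Δt · (6.13·3.79)/(6.13−3.79) ≈ 9.9285·Δt.
So d_SEIS_04 = 121.09, d_SEIS_05 = 148.70, d_SEIS_06 = 230.51 km.
Circle about each station: (x + 132.9)² + (y + 44.3)² = 121.09²; (x − 83.8)² + (y − 40.8)² = 148.70²; (x + 202.4)² + (y − 63.2)² = 230.51².
Subtracting pairs of circle equations eliminates x²+y² and gives linear equations (the radical axes):
433.4 x + 170.2 y = -18386.72
-139.0 x + 215.0 y = -13136.97
Solving the 2×2 system: x ≈ -14.7, y ≈ -70.6 km.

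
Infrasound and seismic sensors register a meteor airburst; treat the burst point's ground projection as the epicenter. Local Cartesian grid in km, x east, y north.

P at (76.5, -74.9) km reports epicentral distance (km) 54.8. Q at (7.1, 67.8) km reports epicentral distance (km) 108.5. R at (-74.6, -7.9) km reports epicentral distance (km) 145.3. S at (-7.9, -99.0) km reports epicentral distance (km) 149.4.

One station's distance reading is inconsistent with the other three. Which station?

S

Solve using three stations at a time. Using P, Q, R (subtract circle equations pairwise → linear system) gives (x, y) ≈ (70.1, -20.5).
Distances from that point to each station vs reported:
  P: calculated 54.8 vs reported 54.8 → residual 0.0 km
  Q: calculated 108.5 vs reported 108.5 → residual 0.0 km
  R: calculated 145.3 vs reported 145.3 → residual 0.0 km
  S: calculated 110.7 vs reported 149.4 → residual 38.7 km
P, Q, R are mutually consistent (residuals ≈ 0); S is off by 38.7 km.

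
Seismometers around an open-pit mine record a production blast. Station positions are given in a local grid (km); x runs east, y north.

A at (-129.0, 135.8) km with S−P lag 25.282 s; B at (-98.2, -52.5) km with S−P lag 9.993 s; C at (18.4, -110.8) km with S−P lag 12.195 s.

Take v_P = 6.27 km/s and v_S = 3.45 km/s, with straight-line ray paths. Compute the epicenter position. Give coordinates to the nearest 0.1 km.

Distance from S−P lag: d = Δt · v_P v_S / (v_P − v_S) = Δt · (6.27·3.45)/(6.27−3.45) ≈ 7.6707·Δt.
So d_A = 193.93, d_B = 76.65, d_C = 93.54 km.
Circle about each station: (x + 129.0)² + (y − 135.8)² = 193.93²; (x + 98.2)² + (y + 52.5)² = 76.65²; (x − 18.4)² + (y + 110.8)² = 93.54².
Subtracting pairs of circle equations eliminates x²+y² and gives linear equations (the radical axes):
61.6 x − 376.6 y = 9050.47
294.8 x − 493.2 y = 6391.67
Solving the 2×2 system: x ≈ -25.5, y ≈ -28.2 km.
Check against A (with the unrounded x, y): √((x + 129.0)²+(y − 135.8)²) = 193.93 ≈ 193.93 km. ✓

(-25.5, -28.2)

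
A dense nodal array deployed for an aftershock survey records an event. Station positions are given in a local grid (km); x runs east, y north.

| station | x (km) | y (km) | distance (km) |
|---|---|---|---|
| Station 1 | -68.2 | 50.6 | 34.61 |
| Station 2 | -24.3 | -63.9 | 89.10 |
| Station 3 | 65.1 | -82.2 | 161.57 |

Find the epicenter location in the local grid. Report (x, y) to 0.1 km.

Circle about each station: (x + 68.2)² + (y − 50.6)² = 34.61²; (x + 24.3)² + (y + 63.9)² = 89.10²; (x − 65.1)² + (y + 82.2)² = 161.57².
Subtracting pairs of circle equations eliminates x²+y² and gives linear equations (the radical axes):
87.8 x − 229.0 y = -9278.86
266.6 x − 265.6 y = -21123.76
Solving the 2×2 system: x ≈ -62.9, y ≈ 16.4 km.

-62.9 km east, 16.4 km north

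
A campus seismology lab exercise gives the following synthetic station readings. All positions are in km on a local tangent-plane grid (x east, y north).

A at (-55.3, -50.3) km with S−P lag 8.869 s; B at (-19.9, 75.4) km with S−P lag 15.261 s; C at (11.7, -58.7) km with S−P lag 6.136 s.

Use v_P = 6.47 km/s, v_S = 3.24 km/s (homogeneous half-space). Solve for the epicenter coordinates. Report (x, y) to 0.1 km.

-4.9 km east, -22.5 km north

Distance from S−P lag: d = Δt · v_P v_S / (v_P − v_S) = Δt · (6.47·3.24)/(6.47−3.24) ≈ 6.4900·Δt.
So d_A = 57.56, d_B = 99.04, d_C = 39.82 km.
Circle about each station: (x + 55.3)² + (y + 50.3)² = 57.56²; (x + 19.9)² + (y − 75.4)² = 99.04²; (x − 11.7)² + (y + 58.7)² = 39.82².
Subtracting the A equation from the B and C equations removes the quadratic terms:
70.8 x + 251.4 y = -6002.78
134.0 x − 16.8 y = -278.08
Solving the 2×2 system: x ≈ -4.9, y ≈ -22.5 km.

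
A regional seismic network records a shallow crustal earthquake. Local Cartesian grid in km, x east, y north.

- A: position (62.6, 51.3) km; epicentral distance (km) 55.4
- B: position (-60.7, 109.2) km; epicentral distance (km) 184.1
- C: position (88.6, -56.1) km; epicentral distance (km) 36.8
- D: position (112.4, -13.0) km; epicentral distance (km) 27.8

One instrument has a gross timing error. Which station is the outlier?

Solve using three stations at a time. Using A, B, D (subtract circle equations pairwise → linear system) gives (x, y) ≈ (89.6, 3.0).
Distances from that point to each station vs reported:
  A: calculated 55.4 vs reported 55.4 → residual 0.0 km
  B: calculated 184.1 vs reported 184.1 → residual 0.0 km
  C: calculated 59.1 vs reported 36.8 → residual 22.3 km
  D: calculated 27.8 vs reported 27.8 → residual 0.0 km
A, B, D are mutually consistent (residuals ≈ 0); C is off by 22.3 km.

C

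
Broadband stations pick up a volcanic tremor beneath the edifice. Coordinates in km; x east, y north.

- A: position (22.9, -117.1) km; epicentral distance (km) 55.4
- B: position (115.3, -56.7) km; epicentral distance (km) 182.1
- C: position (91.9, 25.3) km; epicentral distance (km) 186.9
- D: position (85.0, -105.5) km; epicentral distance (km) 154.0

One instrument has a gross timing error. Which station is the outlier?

A

Solve using three stations at a time. Using B, C, D (subtract circle equations pairwise → linear system) gives (x, y) ≈ (-65.8, -74.8).
Distances from that point to each station vs reported:
  A: calculated 98.2 vs reported 55.4 → residual 42.8 km
  B: calculated 182.0 vs reported 182.1 → residual 0.1 km
  C: calculated 186.8 vs reported 186.9 → residual 0.1 km
  D: calculated 153.9 vs reported 154.0 → residual 0.1 km
B, C, D are mutually consistent (residuals ≈ 0); A is off by 42.8 km.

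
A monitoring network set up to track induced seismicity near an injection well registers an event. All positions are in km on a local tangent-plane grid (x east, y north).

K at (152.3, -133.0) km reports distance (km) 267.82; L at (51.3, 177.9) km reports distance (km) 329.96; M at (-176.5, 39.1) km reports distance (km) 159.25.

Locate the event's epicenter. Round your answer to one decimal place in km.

(-114.3, -107.5)

Circle about each station: (x − 152.3)² + (y + 133.0)² = 267.82²; (x − 51.3)² + (y − 177.9)² = 329.96²; (x + 176.5)² + (y − 39.1)² = 159.25².
Subtracting the K equation from the L and M equations removes the quadratic terms:
-202.0 x + 621.8 y = -43750.24
-657.6 x + 344.2 y = 38163.76
Solving the 2×2 system: x ≈ -114.3, y ≈ -107.5 km.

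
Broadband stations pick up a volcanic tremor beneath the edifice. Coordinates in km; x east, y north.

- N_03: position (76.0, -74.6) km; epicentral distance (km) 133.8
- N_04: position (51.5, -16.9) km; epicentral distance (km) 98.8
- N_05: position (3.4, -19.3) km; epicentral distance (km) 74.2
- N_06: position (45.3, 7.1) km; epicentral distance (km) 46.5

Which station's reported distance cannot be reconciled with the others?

N_04

Solve using three stations at a time. Using N_03, N_05, N_06 (subtract circle equations pairwise → linear system) gives (x, y) ≈ (28.6, 50.5).
Distances from that point to each station vs reported:
  N_03: calculated 133.8 vs reported 133.8 → residual 0.0 km
  N_04: calculated 71.2 vs reported 98.8 → residual 27.6 km
  N_05: calculated 74.2 vs reported 74.2 → residual 0.0 km
  N_06: calculated 46.5 vs reported 46.5 → residual 0.0 km
N_03, N_05, N_06 are mutually consistent (residuals ≈ 0); N_04 is off by 27.6 km.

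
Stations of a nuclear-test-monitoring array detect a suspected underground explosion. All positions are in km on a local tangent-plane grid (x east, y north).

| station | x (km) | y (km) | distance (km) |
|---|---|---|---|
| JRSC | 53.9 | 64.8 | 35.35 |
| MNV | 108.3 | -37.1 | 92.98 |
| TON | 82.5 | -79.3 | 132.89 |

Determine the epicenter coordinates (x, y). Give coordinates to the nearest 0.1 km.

Circle about each station: (x − 53.9)² + (y − 64.8)² = 35.35²; (x − 108.3)² + (y + 37.1)² = 92.98²; (x − 82.5)² + (y + 79.3)² = 132.89².
Subtracting pairs of circle equations eliminates x²+y² and gives linear equations (the radical axes):
108.8 x − 203.8 y = -1394.61
57.2 x − 288.2 y = -10419.64
Solving the 2×2 system: x ≈ 87.4, y ≈ 53.5 km.
Check against JRSC (with the unrounded x, y): √((x − 53.9)²+(y − 64.8)²) = 35.35 ≈ 35.35 km. ✓

(87.4, 53.5)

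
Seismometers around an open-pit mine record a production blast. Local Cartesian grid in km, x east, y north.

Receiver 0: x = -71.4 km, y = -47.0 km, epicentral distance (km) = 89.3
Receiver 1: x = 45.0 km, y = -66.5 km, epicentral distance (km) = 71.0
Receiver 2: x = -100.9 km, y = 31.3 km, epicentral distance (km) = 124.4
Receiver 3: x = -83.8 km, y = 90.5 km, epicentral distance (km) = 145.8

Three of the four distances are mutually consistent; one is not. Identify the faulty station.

Receiver 1

Solve using three stations at a time. Using Receiver 0, Receiver 2, Receiver 3 (subtract circle equations pairwise → linear system) gives (x, y) ≈ (13.0, -18.4).
Distances from that point to each station vs reported:
  Receiver 0: calculated 89.2 vs reported 89.3 → residual 0.1 km
  Receiver 1: calculated 57.8 vs reported 71.0 → residual 13.2 km
  Receiver 2: calculated 124.3 vs reported 124.4 → residual 0.1 km
  Receiver 3: calculated 145.7 vs reported 145.8 → residual 0.1 km
Receiver 0, Receiver 2, Receiver 3 are mutually consistent (residuals ≈ 0); Receiver 1 is off by 13.2 km.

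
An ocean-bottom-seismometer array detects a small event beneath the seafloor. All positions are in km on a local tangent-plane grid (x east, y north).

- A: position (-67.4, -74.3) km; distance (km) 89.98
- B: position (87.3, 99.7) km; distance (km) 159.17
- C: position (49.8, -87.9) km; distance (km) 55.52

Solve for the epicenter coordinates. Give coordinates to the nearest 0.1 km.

Circle about each station: (x + 67.4)² + (y + 74.3)² = 89.98²; (x − 87.3)² + (y − 99.7)² = 159.17²; (x − 49.8)² + (y + 87.9)² = 55.52².
Subtracting the A equation from the B and C equations removes the quadratic terms:
309.4 x + 348.0 y = -9740.56
234.4 x − 27.2 y = 5157.13
Solving the 2×2 system: x ≈ 17.0, y ≈ -43.1 km.
Check against A (with the unrounded x, y): √((x + 67.4)²+(y + 74.3)²) = 89.98 ≈ 89.98 km. ✓

17.0 km east, -43.1 km north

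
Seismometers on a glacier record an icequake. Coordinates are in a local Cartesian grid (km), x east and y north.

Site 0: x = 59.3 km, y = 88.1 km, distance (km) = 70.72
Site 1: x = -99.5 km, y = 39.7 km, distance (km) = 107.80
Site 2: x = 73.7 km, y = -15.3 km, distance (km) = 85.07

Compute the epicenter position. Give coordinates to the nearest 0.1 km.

Circle about each station: (x − 59.3)² + (y − 88.1)² = 70.72²; (x + 99.5)² + (y − 39.7)² = 107.80²; (x − 73.7)² + (y + 15.3)² = 85.07².
Subtracting pairs of circle equations eliminates x²+y² and gives linear equations (the radical axes):
-317.6 x − 96.8 y = -6421.28
28.8 x − 206.8 y = -7847.91
Solving the 2×2 system: x ≈ 8.3, y ≈ 39.1 km.

x ≈ 8.3 km, y ≈ 39.1 km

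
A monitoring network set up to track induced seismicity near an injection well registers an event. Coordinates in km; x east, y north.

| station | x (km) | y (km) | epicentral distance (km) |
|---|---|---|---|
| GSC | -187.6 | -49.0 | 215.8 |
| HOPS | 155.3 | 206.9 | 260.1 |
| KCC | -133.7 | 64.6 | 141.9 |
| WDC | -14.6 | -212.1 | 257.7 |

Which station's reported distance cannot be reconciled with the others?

Solve using three stations at a time. Using GSC, KCC, WDC (subtract circle equations pairwise → linear system) gives (x, y) ≈ (6.8, 44.7).
Distances from that point to each station vs reported:
  GSC: calculated 215.8 vs reported 215.8 → residual 0.0 km
  HOPS: calculated 219.9 vs reported 260.1 → residual 40.2 km
  KCC: calculated 141.9 vs reported 141.9 → residual 0.0 km
  WDC: calculated 257.7 vs reported 257.7 → residual 0.0 km
GSC, KCC, WDC are mutually consistent (residuals ≈ 0); HOPS is off by 40.2 km.

HOPS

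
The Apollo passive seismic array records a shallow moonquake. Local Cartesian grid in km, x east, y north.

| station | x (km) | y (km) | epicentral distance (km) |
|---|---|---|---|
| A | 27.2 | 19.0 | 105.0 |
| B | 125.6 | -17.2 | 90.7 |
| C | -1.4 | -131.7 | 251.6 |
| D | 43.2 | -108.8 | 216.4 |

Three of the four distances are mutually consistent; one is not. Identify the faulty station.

B

Solve using three stations at a time. Using A, C, D (subtract circle equations pairwise → linear system) gives (x, y) ≈ (91.4, 102.2).
Distances from that point to each station vs reported:
  A: calculated 105.1 vs reported 105.0 → residual 0.1 km
  B: calculated 124.2 vs reported 90.7 → residual 33.5 km
  C: calculated 251.6 vs reported 251.6 → residual 0.0 km
  D: calculated 216.4 vs reported 216.4 → residual 0.0 km
A, C, D are mutually consistent (residuals ≈ 0); B is off by 33.5 km.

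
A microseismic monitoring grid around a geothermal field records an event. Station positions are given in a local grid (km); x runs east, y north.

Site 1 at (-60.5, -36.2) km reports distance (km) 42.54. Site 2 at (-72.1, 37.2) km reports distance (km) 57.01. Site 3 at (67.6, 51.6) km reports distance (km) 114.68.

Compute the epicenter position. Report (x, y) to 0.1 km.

x ≈ -32.7 km, y ≈ -4.0 km

Circle about each station: (x + 60.5)² + (y + 36.2)² = 42.54²; (x + 72.1)² + (y − 37.2)² = 57.01²; (x − 67.6)² + (y − 51.6)² = 114.68².
Subtracting the Site 1 equation from the Site 2 and Site 3 equations removes the quadratic terms:
-23.2 x + 146.8 y = 171.07
256.2 x + 175.6 y = -9080.22
Solving the 2×2 system: x ≈ -32.7, y ≈ -4.0 km.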